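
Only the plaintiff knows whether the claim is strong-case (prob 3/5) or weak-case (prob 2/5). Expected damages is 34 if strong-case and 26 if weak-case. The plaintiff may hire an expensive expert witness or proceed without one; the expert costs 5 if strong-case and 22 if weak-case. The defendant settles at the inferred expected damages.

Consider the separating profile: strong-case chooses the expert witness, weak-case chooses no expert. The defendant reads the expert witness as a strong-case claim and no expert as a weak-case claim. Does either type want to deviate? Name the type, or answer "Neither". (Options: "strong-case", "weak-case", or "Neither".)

The expert witness pays 34; no expert pays 26.
strong-case: assigned the expert witness, nets 34 − 5 = 29; deviating to no expert nets 26.
weak-case: assigned no expert, nets 26; deviating to the expert witness nets 34 − 22 = 12.
Both types strictly prefer their assigned action; no profitable deviation.

Neither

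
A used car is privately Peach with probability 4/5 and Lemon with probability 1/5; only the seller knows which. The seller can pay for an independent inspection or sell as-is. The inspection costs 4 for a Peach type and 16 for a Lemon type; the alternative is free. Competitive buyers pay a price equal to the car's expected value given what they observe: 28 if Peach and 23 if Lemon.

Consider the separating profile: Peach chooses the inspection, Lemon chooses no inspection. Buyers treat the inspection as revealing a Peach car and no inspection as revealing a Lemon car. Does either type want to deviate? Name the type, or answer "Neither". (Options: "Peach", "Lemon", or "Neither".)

Neither

The inspection pays 28; no inspection pays 23.
Peach: assigned the inspection, nets 28 − 4 = 24; deviating to no inspection nets 23.
Lemon: assigned no inspection, nets 23; deviating to the inspection nets 28 − 16 = 12.
Both types strictly prefer their assigned action; no profitable deviation.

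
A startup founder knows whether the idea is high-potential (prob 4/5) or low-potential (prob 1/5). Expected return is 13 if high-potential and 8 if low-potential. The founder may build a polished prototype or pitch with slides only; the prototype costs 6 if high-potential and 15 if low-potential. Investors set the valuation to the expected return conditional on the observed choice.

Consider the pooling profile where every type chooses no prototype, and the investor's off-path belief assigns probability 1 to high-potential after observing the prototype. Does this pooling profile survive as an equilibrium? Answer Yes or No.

Yes

On path, the investor holds the prior and pays 4/5·13 + 1/5·8 = 12. Off path (the prototype), believing high-potential, it pays 13.
high-potential: no prototype nets 12; the prototype nets 13 − 6 = 7. high-potential stays.
low-potential: no prototype nets 12; the prototype nets 13 − 15 = -2. low-potential stays.
No type deviates, so pooling is sustained.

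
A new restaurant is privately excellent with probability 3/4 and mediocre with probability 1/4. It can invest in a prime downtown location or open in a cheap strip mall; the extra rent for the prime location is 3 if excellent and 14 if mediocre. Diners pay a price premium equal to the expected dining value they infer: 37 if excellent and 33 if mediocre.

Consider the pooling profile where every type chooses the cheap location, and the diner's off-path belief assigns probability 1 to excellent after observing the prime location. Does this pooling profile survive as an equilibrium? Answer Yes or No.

Yes

On path, the diner holds the prior and pays 3/4·37 + 1/4·33 = 36. Off path (the prime location), believing excellent, it pays 37.
excellent: the cheap location nets 36; the prime location nets 37 − 3 = 34. excellent stays.
mediocre: the cheap location nets 36; the prime location nets 37 − 14 = 23. mediocre stays.
No type deviates, so pooling is sustained.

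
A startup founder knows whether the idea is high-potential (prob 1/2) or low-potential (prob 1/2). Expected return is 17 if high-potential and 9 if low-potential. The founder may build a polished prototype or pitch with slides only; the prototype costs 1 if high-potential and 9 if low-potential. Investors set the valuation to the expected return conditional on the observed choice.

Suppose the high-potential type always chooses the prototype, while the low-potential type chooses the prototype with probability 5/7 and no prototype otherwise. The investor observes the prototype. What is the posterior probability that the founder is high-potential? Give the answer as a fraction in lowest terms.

7/12

P(the prototype) = (1/2)·1 + (1/2)·(5/7) = 6/7.
By Bayes' rule, P(high-potential | the prototype) = (1/2) / (6/7) = 7/12.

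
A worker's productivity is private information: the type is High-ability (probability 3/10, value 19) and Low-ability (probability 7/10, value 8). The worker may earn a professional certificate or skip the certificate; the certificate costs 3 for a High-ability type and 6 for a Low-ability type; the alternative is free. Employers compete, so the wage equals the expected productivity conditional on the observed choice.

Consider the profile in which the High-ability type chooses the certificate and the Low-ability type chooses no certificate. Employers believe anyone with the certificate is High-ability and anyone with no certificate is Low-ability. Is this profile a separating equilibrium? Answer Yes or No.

Under these beliefs, the certificate earns wage 19 and no certificate earns wage 8.
High-ability: the certificate nets 19 − 3 = 16; no certificate nets 8. High-ability prefers the certificate.
Low-ability: the certificate nets 19 − 6 = 13; no certificate nets 8. Low-ability would deviate to the certificate.
Low-ability has a profitable deviation, so the profile is not an equilibrium.

No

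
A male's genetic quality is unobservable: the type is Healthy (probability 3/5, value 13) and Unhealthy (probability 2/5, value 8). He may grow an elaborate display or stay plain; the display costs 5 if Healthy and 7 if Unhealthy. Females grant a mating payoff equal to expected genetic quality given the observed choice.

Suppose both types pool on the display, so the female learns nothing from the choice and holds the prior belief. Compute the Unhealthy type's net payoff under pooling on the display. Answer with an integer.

4

Pooled mating payoff = 3/5·13 + 2/5·8 = 11.
Unhealthy pays cost 7 for the display, so net payoff = 11 − 7 = 4.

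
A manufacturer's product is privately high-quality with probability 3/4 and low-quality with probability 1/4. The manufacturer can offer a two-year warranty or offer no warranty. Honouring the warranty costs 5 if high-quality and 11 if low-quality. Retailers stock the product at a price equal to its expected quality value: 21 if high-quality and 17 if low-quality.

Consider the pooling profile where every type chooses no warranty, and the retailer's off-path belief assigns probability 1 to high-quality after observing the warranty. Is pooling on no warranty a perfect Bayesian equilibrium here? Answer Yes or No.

Yes

On path, the retailer holds the prior and pays 3/4·21 + 1/4·17 = 20. Off path (the warranty), believing high-quality, it pays 21.
high-quality: no warranty nets 20; the warranty nets 21 − 5 = 16. high-quality stays.
low-quality: no warranty nets 20; the warranty nets 21 − 11 = 10. low-quality stays.
No type deviates, so pooling is sustained.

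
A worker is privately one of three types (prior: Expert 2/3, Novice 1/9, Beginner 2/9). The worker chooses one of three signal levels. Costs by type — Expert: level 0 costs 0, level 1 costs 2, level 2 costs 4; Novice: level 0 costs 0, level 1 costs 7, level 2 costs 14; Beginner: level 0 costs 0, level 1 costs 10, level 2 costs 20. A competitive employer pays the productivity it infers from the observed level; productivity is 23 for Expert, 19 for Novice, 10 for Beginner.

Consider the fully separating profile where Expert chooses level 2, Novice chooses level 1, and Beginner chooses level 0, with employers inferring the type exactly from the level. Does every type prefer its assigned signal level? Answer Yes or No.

Yes

Separating wages: level 2 → 23, level 1 → 19, level 0 → 10.
Expert (assigned level 2): level 0: 10 − 0 = 10; level 1: 19 − 2 = 17; level 2: 23 − 4 = 19. Expert stays.
Novice (assigned level 1): level 0: 10 − 0 = 10; level 1: 19 − 7 = 12; level 2: 23 − 14 = 9. Novice stays.
Beginner (assigned level 0): level 0: 10 − 0 = 10; level 1: 19 − 10 = 9; level 2: 23 − 20 = 3. Beginner stays.
Every type prefers its assigned level; separation holds.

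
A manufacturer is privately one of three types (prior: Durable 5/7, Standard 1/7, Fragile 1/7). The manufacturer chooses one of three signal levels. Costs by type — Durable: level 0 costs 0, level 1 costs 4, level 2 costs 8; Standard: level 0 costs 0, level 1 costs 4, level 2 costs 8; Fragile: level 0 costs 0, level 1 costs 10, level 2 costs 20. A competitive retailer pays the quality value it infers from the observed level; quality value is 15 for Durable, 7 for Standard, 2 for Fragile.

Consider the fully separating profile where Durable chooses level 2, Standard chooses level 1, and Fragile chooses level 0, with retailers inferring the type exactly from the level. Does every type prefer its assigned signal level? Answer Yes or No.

Separating prices: level 2 → 15, level 1 → 7, level 0 → 2.
Durable (assigned level 2): level 0: 2 − 0 = 2; level 1: 7 − 4 = 3; level 2: 15 − 8 = 7. Durable stays.
Standard (assigned level 1): level 0: 2 − 0 = 2; level 1: 7 − 4 = 3; level 2: 15 − 8 = 7. Standard prefers level 2.
Fragile (assigned level 0): level 0: 2 − 0 = 2; level 1: 7 − 10 = -3; level 2: 15 − 20 = -5. Fragile stays.
At least one type deviates; the separating profile fails.

No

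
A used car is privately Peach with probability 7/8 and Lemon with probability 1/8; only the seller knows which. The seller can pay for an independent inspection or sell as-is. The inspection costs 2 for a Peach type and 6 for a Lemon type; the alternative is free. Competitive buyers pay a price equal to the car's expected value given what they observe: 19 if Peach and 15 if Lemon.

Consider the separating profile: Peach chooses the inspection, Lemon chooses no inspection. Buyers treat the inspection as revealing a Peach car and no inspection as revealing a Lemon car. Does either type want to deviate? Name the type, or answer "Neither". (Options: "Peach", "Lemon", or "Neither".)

The inspection pays 19; no inspection pays 15.
Peach: assigned the inspection, nets 19 − 2 = 17; deviating to no inspection nets 15.
Lemon: assigned no inspection, nets 15; deviating to the inspection nets 19 − 6 = 13.
Both types strictly prefer their assigned action; no profitable deviation.

Neither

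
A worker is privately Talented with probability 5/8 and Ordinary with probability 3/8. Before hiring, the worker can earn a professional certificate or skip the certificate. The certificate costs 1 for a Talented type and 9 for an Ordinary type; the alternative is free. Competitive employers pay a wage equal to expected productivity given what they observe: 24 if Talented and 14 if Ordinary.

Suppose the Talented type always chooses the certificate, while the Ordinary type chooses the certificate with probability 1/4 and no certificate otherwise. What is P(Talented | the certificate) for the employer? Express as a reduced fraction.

P(the certificate) = (5/8)·1 + (3/8)·(1/4) = 23/32.
By Bayes' rule, P(Talented | the certificate) = (5/8) / (23/32) = 20/23.

20/23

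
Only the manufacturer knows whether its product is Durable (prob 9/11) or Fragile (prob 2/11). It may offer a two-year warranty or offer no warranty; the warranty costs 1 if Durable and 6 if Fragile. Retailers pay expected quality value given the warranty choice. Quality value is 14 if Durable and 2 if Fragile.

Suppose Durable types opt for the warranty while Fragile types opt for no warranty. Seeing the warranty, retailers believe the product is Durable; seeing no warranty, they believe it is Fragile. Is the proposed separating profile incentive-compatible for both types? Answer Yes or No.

Under these beliefs, the warranty earns price 14 and no warranty earns price 2.
Durable: the warranty nets 14 − 1 = 13; no warranty nets 2. Durable prefers the warranty.
Fragile: the warranty nets 14 − 6 = 8; no warranty nets 2. Fragile would deviate to the warranty.
Fragile has a profitable deviation, so the profile is not an equilibrium.

No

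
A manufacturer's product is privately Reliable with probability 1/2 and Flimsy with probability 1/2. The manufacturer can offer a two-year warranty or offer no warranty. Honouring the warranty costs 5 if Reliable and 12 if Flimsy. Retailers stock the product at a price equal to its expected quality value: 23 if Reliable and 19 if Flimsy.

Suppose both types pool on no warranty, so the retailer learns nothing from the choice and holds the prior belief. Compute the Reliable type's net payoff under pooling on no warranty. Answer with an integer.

Pooled price = 1/2·23 + 1/2·19 = 21.
Reliable pays no cost for no warranty, so net payoff = 21.

21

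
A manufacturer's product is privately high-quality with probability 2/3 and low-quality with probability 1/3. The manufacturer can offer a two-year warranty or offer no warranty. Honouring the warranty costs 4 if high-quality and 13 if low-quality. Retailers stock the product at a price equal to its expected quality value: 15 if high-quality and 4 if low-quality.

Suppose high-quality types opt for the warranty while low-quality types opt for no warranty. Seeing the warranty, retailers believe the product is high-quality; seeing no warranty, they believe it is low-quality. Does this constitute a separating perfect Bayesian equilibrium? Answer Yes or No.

Yes

Under these beliefs, the warranty earns price 15 and no warranty earns price 4.
high-quality: the warranty nets 15 − 4 = 11; no warranty nets 4. high-quality prefers the warranty.
low-quality: the warranty nets 15 − 13 = 2; no warranty nets 4. low-quality prefers no warranty.
Neither type deviates, so the separating profile is an equilibrium.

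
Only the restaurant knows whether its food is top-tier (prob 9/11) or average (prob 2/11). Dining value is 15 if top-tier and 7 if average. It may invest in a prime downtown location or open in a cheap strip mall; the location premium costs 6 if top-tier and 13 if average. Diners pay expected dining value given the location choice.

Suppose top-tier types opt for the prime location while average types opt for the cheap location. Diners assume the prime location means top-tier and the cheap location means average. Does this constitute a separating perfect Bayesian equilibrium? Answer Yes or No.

Yes

Under these beliefs, the prime location earns price premium 15 and the cheap location earns price premium 7.
top-tier: the prime location nets 15 − 6 = 9; the cheap location nets 7. top-tier prefers the prime location.
average: the prime location nets 15 − 13 = 2; the cheap location nets 7. average prefers the cheap location.
Neither type deviates, so the separating profile is an equilibrium.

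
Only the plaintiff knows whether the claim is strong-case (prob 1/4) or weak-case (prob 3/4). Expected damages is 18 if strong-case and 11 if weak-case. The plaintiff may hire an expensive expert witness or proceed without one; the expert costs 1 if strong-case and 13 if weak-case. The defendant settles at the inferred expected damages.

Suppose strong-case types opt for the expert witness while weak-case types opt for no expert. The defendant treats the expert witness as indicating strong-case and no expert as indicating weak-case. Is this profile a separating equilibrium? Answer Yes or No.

Under these beliefs, the expert witness earns settlement 18 and no expert earns settlement 11.
strong-case: the expert witness nets 18 − 1 = 17; no expert nets 11. strong-case prefers the expert witness.
weak-case: the expert witness nets 18 − 13 = 5; no expert nets 11. weak-case prefers no expert.
Neither type deviates, so the separating profile is an equilibrium.

Yes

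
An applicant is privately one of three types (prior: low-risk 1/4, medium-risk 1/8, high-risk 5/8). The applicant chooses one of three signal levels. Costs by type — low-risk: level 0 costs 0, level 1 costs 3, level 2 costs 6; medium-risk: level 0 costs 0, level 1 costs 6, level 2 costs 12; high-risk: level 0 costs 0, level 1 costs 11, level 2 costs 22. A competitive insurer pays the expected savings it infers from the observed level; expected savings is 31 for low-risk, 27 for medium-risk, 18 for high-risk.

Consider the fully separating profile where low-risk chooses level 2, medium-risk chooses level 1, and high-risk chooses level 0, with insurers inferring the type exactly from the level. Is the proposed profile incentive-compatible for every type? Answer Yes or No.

Yes

Separating rebates: level 2 → 31, level 1 → 27, level 0 → 18.
low-risk (assigned level 2): level 0: 18 − 0 = 18; level 1: 27 − 3 = 24; level 2: 31 − 6 = 25. low-risk stays.
medium-risk (assigned level 1): level 0: 18 − 0 = 18; level 1: 27 − 6 = 21; level 2: 31 − 12 = 19. medium-risk stays.
high-risk (assigned level 0): level 0: 18 − 0 = 18; level 1: 27 − 11 = 16; level 2: 31 − 22 = 9. high-risk stays.
Every type prefers its assigned level; separation holds.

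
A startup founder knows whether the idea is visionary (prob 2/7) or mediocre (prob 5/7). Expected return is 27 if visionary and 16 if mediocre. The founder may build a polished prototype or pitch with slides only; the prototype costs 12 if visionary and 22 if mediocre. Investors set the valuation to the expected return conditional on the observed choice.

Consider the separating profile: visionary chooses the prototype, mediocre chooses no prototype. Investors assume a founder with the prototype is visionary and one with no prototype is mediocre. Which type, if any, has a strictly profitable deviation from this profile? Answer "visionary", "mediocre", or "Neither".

The prototype pays 27; no prototype pays 16.
visionary: assigned the prototype, nets 27 − 12 = 15; deviating to no prototype nets 16.
mediocre: assigned no prototype, nets 16; deviating to the prototype nets 27 − 22 = 5.
The visionary type gains 1 by deviating.

visionary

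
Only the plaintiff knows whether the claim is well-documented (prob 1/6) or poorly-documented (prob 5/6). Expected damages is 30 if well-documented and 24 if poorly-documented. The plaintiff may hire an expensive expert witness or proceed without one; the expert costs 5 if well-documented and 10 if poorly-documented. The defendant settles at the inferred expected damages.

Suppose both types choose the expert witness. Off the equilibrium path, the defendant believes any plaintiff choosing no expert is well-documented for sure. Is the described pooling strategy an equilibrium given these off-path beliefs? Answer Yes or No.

No

On path, the defendant holds the prior and pays 1/6·30 + 5/6·24 = 25. Off path (no expert), believing well-documented, it pays 30.
well-documented: the expert witness nets 25 − 5 = 20; no expert nets 30. well-documented would deviate.
poorly-documented: the expert witness nets 25 − 10 = 15; no expert nets 30. poorly-documented would deviate.
A type deviates, so pooling fails.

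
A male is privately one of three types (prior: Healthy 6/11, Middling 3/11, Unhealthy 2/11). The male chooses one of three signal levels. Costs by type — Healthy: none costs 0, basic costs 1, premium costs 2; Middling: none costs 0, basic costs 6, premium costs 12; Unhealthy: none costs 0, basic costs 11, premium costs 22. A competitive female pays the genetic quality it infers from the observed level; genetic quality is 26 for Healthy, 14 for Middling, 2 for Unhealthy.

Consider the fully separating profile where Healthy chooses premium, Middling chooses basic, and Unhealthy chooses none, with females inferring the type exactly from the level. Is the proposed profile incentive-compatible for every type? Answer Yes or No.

Separating mating payoffs: premium → 26, basic → 14, none → 2.
Healthy (assigned premium): none: 2 − 0 = 2; basic: 14 − 1 = 13; premium: 26 − 2 = 24. Healthy stays.
Middling (assigned basic): none: 2 − 0 = 2; basic: 14 − 6 = 8; premium: 26 − 12 = 14. Middling prefers premium.
Unhealthy (assigned none): none: 2 − 0 = 2; basic: 14 − 11 = 3; premium: 26 − 22 = 4. Unhealthy prefers premium.
At least one type deviates; the separating profile fails.

No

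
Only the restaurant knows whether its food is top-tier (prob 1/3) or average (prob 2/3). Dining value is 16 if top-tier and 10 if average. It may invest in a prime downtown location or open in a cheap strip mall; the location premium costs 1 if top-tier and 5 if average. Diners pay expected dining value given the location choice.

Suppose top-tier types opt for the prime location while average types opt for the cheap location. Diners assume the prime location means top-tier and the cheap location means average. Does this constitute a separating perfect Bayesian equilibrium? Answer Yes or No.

Under these beliefs, the prime location earns price premium 16 and the cheap location earns price premium 10.
top-tier: the prime location nets 16 − 1 = 15; the cheap location nets 10. top-tier prefers the prime location.
average: the prime location nets 16 − 5 = 11; the cheap location nets 10. average would deviate to the prime location.
average has a profitable deviation, so the profile is not an equilibrium.

No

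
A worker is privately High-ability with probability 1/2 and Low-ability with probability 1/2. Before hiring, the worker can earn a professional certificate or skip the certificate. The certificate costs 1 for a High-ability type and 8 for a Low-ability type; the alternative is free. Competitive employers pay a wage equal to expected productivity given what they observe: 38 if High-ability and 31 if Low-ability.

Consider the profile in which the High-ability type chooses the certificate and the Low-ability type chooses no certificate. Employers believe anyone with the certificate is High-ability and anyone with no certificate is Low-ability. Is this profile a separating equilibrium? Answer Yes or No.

Under these beliefs, the certificate earns wage 38 and no certificate earns wage 31.
High-ability: the certificate nets 38 − 1 = 37; no certificate nets 31. High-ability prefers the certificate.
Low-ability: the certificate nets 38 − 8 = 30; no certificate nets 31. Low-ability prefers no certificate.
Neither type deviates, so the separating profile is an equilibrium.

Yes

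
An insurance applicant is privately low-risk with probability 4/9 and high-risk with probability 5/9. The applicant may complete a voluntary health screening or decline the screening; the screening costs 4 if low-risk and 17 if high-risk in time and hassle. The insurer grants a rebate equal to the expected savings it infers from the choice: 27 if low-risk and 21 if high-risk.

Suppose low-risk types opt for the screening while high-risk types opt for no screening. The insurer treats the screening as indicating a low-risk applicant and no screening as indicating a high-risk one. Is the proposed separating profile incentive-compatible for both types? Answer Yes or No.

Yes

Under these beliefs, the screening earns rebate 27 and no screening earns rebate 21.
low-risk: the screening nets 27 − 4 = 23; no screening nets 21. low-risk prefers the screening.
high-risk: the screening nets 27 − 17 = 10; no screening nets 21. high-risk prefers no screening.
Neither type deviates, so the separating profile is an equilibrium.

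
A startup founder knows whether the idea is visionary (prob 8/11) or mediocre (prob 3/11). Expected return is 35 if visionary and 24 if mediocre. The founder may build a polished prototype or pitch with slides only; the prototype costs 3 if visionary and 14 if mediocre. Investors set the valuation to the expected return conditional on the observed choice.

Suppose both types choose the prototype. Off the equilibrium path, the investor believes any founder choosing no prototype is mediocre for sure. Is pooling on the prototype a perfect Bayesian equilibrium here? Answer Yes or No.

No

On path, the investor holds the prior and pays 8/11·35 + 3/11·24 = 32. Off path (no prototype), believing mediocre, it pays 24.
visionary: the prototype nets 32 − 3 = 29; no prototype nets 24. visionary stays.
mediocre: the prototype nets 32 − 14 = 18; no prototype nets 24. mediocre would deviate.
A type deviates, so pooling fails.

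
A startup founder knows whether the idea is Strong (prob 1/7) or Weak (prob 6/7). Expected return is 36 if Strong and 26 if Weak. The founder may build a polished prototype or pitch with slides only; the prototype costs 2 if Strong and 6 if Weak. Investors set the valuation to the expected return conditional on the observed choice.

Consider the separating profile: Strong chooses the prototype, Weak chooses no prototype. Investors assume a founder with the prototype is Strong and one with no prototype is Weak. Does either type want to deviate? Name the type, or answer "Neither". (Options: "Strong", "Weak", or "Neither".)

The prototype pays 36; no prototype pays 26.
Strong: assigned the prototype, nets 36 − 2 = 34; deviating to no prototype nets 26.
Weak: assigned no prototype, nets 26; deviating to the prototype nets 36 − 6 = 30.
The Weak type gains 4 by deviating.

Weak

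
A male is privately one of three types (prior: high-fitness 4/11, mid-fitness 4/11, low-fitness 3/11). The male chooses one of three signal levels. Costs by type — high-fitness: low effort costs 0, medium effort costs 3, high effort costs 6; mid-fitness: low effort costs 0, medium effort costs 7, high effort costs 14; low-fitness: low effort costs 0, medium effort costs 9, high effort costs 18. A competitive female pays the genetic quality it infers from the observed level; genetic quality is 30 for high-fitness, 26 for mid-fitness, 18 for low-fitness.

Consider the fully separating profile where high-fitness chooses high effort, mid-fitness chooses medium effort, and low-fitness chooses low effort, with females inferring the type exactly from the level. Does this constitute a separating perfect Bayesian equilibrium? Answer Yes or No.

Separating mating payoffs: high effort → 30, medium effort → 26, low effort → 18.
high-fitness (assigned high effort): low effort: 18 − 0 = 18; medium effort: 26 − 3 = 23; high effort: 30 − 6 = 24. high-fitness stays.
mid-fitness (assigned medium effort): low effort: 18 − 0 = 18; medium effort: 26 − 7 = 19; high effort: 30 − 14 = 16. mid-fitness stays.
low-fitness (assigned low effort): low effort: 18 − 0 = 18; medium effort: 26 − 9 = 17; high effort: 30 − 18 = 12. low-fitness stays.
Every type prefers its assigned level; separation holds.

Yes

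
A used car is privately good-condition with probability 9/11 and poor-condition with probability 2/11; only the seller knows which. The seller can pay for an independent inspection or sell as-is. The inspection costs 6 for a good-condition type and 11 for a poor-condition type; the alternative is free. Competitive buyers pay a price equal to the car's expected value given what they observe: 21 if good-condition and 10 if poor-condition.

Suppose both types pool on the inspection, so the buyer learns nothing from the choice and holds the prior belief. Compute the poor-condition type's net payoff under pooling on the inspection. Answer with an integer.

8

Pooled price = 9/11·21 + 2/11·10 = 19.
poor-condition pays cost 11 for the inspection, so net payoff = 19 − 11 = 8.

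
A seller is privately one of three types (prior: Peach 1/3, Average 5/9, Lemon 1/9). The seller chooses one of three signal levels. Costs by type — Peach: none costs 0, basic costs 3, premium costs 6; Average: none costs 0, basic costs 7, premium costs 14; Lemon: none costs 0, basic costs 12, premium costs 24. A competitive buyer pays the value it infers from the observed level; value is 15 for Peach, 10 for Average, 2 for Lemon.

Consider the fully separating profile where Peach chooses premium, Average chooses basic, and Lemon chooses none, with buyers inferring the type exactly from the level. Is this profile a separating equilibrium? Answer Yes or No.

Separating prices: premium → 15, basic → 10, none → 2.
Peach (assigned premium): none: 2 − 0 = 2; basic: 10 − 3 = 7; premium: 15 − 6 = 9. Peach stays.
Average (assigned basic): none: 2 − 0 = 2; basic: 10 − 7 = 3; premium: 15 − 14 = 1. Average stays.
Lemon (assigned none): none: 2 − 0 = 2; basic: 10 − 12 = -2; premium: 15 − 24 = -9. Lemon stays.
Every type prefers its assigned level; separation holds.

Yes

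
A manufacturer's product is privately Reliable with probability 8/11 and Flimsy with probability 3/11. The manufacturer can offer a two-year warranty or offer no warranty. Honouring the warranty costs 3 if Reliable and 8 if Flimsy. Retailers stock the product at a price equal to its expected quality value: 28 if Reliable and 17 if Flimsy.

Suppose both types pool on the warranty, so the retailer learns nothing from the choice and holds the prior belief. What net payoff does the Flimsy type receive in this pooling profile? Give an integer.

Pooled price = 8/11·28 + 3/11·17 = 25.
Flimsy pays cost 8 for the warranty, so net payoff = 25 − 8 = 17.

17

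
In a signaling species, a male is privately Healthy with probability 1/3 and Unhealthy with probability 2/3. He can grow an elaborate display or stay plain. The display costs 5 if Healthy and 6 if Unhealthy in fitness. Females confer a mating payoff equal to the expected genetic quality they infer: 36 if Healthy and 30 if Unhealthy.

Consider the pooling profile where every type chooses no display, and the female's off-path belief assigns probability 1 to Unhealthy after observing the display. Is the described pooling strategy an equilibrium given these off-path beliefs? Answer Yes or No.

On path, the female holds the prior and pays 1/3·36 + 2/3·30 = 32. Off path (the display), believing Unhealthy, it pays 30.
Healthy: no display nets 32; the display nets 30 − 5 = 25. Healthy stays.
Unhealthy: no display nets 32; the display nets 30 − 6 = 24. Unhealthy stays.
No type deviates, so pooling is sustained.

Yes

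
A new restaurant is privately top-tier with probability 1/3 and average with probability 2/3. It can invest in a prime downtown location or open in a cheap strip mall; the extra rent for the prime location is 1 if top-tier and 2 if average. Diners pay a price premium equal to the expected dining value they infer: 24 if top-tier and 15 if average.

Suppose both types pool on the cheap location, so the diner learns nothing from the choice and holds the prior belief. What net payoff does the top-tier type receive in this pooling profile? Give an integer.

18

Pooled price premium = 1/3·24 + 2/3·15 = 18.
top-tier pays no cost for the cheap location, so net payoff = 18.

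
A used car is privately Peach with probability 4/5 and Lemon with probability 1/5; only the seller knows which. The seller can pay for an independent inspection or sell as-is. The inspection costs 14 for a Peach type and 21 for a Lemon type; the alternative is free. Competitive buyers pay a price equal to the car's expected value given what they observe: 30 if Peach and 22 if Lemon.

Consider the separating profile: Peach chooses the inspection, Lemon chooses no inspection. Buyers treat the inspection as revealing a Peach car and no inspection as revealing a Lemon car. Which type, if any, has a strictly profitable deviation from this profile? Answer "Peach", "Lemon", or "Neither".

Peach

The inspection pays 30; no inspection pays 22.
Peach: assigned the inspection, nets 30 − 14 = 16; deviating to no inspection nets 22.
Lemon: assigned no inspection, nets 22; deviating to the inspection nets 30 − 21 = 9.
The Peach type gains 6 by deviating.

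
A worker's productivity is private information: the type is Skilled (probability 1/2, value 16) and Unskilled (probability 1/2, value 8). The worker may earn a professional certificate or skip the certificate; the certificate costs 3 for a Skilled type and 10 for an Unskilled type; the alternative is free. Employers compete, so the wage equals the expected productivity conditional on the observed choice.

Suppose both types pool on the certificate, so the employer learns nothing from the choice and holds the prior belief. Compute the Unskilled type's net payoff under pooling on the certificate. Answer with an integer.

2

Pooled wage = 1/2·16 + 1/2·8 = 12.
Unskilled pays cost 10 for the certificate, so net payoff = 12 − 10 = 2.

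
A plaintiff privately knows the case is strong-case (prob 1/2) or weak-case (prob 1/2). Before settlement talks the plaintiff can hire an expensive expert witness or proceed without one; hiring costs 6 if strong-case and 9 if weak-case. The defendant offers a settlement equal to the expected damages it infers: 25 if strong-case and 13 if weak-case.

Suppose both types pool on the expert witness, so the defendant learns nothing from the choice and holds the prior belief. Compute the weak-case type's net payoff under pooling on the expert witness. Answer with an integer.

10

Pooled settlement = 1/2·25 + 1/2·13 = 19.
weak-case pays cost 9 for the expert witness, so net payoff = 19 − 9 = 10.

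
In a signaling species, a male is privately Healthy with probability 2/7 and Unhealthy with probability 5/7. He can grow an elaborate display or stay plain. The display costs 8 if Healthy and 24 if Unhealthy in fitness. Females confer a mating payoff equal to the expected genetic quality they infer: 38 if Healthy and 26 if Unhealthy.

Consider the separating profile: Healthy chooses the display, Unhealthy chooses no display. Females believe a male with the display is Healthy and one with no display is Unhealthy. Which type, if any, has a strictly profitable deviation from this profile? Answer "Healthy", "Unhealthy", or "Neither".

The display pays 38; no display pays 26.
Healthy: assigned the display, nets 38 − 8 = 30; deviating to no display nets 26.
Unhealthy: assigned no display, nets 26; deviating to the display nets 38 − 24 = 14.
Both types strictly prefer their assigned action; no profitable deviation.

Neither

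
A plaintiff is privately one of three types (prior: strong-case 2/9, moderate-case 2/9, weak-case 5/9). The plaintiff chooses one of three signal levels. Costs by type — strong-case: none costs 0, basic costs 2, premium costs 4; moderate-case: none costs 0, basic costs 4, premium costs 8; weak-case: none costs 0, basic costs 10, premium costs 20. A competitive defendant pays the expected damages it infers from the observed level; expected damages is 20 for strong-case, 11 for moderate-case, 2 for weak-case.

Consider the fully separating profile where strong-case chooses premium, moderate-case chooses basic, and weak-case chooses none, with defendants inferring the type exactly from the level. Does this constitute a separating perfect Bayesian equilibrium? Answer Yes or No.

Separating settlements: premium → 20, basic → 11, none → 2.
strong-case (assigned premium): none: 2 − 0 = 2; basic: 11 − 2 = 9; premium: 20 − 4 = 16. strong-case stays.
moderate-case (assigned basic): none: 2 − 0 = 2; basic: 11 − 4 = 7; premium: 20 − 8 = 12. moderate-case prefers premium.
weak-case (assigned none): none: 2 − 0 = 2; basic: 11 − 10 = 1; premium: 20 − 20 = 0. weak-case stays.
At least one type deviates; the separating profile fails.

No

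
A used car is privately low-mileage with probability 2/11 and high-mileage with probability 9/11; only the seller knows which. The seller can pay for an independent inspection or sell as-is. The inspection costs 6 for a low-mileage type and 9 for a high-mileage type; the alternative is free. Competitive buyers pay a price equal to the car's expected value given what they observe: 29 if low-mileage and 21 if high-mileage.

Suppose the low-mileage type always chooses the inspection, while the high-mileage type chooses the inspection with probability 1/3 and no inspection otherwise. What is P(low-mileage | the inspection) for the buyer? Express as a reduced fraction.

2/5

P(the inspection) = (2/11)·1 + (9/11)·(1/3) = 5/11.
By Bayes' rule, P(low-mileage | the inspection) = (2/11) / (5/11) = 2/5.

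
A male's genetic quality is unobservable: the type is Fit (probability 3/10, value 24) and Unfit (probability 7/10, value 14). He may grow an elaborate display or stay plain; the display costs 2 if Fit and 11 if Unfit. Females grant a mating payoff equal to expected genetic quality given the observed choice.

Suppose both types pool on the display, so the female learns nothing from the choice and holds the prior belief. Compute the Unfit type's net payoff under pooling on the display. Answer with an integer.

6

Pooled mating payoff = 3/10·24 + 7/10·14 = 17.
Unfit pays cost 11 for the display, so net payoff = 17 − 11 = 6.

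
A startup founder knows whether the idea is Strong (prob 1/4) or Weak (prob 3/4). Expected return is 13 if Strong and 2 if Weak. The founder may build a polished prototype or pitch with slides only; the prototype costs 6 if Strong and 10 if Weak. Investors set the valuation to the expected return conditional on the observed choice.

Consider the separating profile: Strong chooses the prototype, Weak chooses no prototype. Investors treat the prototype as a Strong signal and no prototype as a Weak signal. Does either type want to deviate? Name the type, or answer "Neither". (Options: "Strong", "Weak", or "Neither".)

The prototype pays 13; no prototype pays 2.
Strong: assigned the prototype, nets 13 − 6 = 7; deviating to no prototype nets 2.
Weak: assigned no prototype, nets 2; deviating to the prototype nets 13 − 10 = 3.
The Weak type gains 1 by deviating.

Weak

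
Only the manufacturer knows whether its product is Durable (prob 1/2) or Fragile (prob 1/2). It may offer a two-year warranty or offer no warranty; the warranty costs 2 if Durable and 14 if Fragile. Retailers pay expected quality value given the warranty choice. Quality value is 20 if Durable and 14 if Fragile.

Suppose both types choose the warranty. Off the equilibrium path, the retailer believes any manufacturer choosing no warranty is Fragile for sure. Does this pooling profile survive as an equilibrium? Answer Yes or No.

No

On path, the retailer holds the prior and pays 1/2·20 + 1/2·14 = 17. Off path (no warranty), believing Fragile, it pays 14.
Durable: the warranty nets 17 − 2 = 15; no warranty nets 14. Durable stays.
Fragile: the warranty nets 17 − 14 = 3; no warranty nets 14. Fragile would deviate.
A type deviates, so pooling fails.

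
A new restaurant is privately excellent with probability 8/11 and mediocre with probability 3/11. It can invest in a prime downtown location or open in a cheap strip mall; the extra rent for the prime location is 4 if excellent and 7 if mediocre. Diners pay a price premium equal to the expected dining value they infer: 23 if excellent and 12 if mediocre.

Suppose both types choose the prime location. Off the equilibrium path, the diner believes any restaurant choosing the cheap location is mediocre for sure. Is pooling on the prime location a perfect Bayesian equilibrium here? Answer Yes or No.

On path, the diner holds the prior and pays 8/11·23 + 3/11·12 = 20. Off path (the cheap location), believing mediocre, it pays 12.
excellent: the prime location nets 20 − 4 = 16; the cheap location nets 12. excellent stays.
mediocre: the prime location nets 20 − 7 = 13; the cheap location nets 12. mediocre stays.
No type deviates, so pooling is sustained.

Yes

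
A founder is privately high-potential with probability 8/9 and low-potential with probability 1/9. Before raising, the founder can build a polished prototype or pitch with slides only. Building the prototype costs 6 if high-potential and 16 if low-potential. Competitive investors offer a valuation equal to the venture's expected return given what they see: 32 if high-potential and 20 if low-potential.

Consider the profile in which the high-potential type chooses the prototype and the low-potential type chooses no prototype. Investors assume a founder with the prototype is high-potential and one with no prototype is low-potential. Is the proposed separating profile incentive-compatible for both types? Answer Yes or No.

Under these beliefs, the prototype earns valuation 32 and no prototype earns valuation 20.
high-potential: the prototype nets 32 − 6 = 26; no prototype nets 20. high-potential prefers the prototype.
low-potential: the prototype nets 32 − 16 = 16; no prototype nets 20. low-potential prefers no prototype.
Neither type deviates, so the separating profile is an equilibrium.

Yes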